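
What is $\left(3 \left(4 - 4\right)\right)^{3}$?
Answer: $0$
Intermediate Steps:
$\left(3 \left(4 - 4\right)\right)^{3} = \left(3 \cdot 0\right)^{3} = 0^{3} = 0$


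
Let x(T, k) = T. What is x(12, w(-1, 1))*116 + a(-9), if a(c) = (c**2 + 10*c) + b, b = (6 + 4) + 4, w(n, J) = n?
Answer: 1397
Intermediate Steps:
b = 14 (b = 10 + 4 = 14)
a(c) = 14 + c**2 + 10*c (a(c) = (c**2 + 10*c) + 14 = 14 + c**2 + 10*c)
x(12, w(-1, 1))*116 + a(-9) = 12*116 + (14 + (-9)**2 + 10*(-9)) = 1392 + (14 + 81 - 90) = 1392 + 5 = 1397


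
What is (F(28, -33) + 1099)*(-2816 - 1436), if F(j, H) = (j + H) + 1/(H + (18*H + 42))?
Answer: -2721233228/585 ≈ -4.6517e+6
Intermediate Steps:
F(j, H) = H + j + 1/(42 + 19*H) (F(j, H) = (H + j) + 1/(H + (42 + 18*H)) = (H + j) + 1/(42 + 19*H) = H + j + 1/(42 + 19*H))
(F(28, -33) + 1099)*(-2816 - 1436) = ((1 + 19*(-33)**2 + 42*(-33) + 42*28 + 19*(-33)*28)/(42 + 19*(-33)) + 1099)*(-2816 - 1436) = ((1 + 19*1089 - 1386 + 1176 - 17556)/(42 - 627) + 1099)*(-4252) = ((1 + 20691 - 1386 + 1176 - 17556)/(-585) + 1099)*(-4252) = (-1/585*2926 + 1099)*(-4252) = (-2926/585 + 1099)*(-4252) = (639989/585)*(-4252) = -2721233228/585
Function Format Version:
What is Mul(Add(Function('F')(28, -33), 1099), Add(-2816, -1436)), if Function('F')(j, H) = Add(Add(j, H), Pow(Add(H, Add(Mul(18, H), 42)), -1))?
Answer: Rational(-2721233228, 585) ≈ -4.6517e+6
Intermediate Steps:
Function('F')(j, H) = Add(H, j, Pow(Add(42, Mul(19, H)), -1)) (Function('F')(j, H) = Add(Add(H, j), Pow(Add(H, Add(42, Mul(18, H))), -1)) = Add(Add(H, j), Pow(Add(42, Mul(19, H)), -1)) = Add(H, j, Pow(Add(42, Mul(19, H)), -1)))
Mul(Add(Function('F')(28, -33), 1099), Add(-2816, -1436)) = Mul(Add(Mul(Pow(Add(42, Mul(19, -33)), -1), Add(1, Mul(19, Pow(-33, 2)), Mul(42, -33), Mul(42, 28), Mul(19, -33, 28))), 1099), Add(-2816, -1436)) = Mul(Add(Mul(Pow(Add(42, -627), -1), Add(1, Mul(19, 1089), -1386, 1176, -17556)), 1099), -4252) = Mul(Add(Mul(Pow(-585, -1), Add(1, 20691, -1386, 1176, -17556)), 1099), -4252) = Mul(Add(Mul(Rational(-1, 585), 2926), 1099), -4252) = Mul(Add(Rational(-2926, 585), 1099), -4252) = Mul(Rational(639989, 585), -4252) = Rational(-2721233228, 585)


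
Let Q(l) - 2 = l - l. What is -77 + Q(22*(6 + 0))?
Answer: -75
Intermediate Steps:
Q(l) = 2 (Q(l) = 2 + (l - l) = 2 + 0 = 2)
-77 + Q(22*(6 + 0)) = -77 + 2 = -75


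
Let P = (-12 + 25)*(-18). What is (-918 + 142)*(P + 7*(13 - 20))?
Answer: 219608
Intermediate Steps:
P = -234 (P = 13*(-18) = -234)
(-918 + 142)*(P + 7*(13 - 20)) = (-918 + 142)*(-234 + 7*(13 - 20)) = -776*(-234 + 7*(-7)) = -776*(-234 - 49) = -776*(-283) = 219608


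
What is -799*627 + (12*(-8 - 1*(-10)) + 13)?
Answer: -500936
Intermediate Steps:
-799*627 + (12*(-8 - 1*(-10)) + 13) = -500973 + (12*(-8 + 10) + 13) = -500973 + (12*2 + 13) = -500973 + (24 + 13) = -500973 + 37 = -500936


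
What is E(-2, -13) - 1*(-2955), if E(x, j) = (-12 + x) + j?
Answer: 2928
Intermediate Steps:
E(x, j) = -12 + j + x
E(-2, -13) - 1*(-2955) = (-12 - 13 - 2) - 1*(-2955) = -27 + 2955 = 2928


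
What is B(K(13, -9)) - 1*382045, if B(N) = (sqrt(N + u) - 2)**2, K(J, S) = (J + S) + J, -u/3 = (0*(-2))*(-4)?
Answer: -382045 + (2 - sqrt(17))**2 ≈ -3.8204e+5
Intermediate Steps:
u = 0 (u = -3*0*(-2)*(-4) = -0*(-4) = -3*0 = 0)
K(J, S) = S + 2*J
B(N) = (-2 + sqrt(N))**2 (B(N) = (sqrt(N + 0) - 2)**2 = (sqrt(N) - 2)**2 = (-2 + sqrt(N))**2)
B(K(13, -9)) - 1*382045 = (-2 + sqrt(-9 + 2*13))**2 - 1*382045 = (-2 + sqrt(-9 + 26))**2 - 382045 = (-2 + sqrt(17))**2 - 382045 = -382045 + (-2 + sqrt(17))**2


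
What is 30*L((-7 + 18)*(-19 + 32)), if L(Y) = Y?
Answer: 4290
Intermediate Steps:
30*L((-7 + 18)*(-19 + 32)) = 30*((-7 + 18)*(-19 + 32)) = 30*(11*13) = 30*143 = 4290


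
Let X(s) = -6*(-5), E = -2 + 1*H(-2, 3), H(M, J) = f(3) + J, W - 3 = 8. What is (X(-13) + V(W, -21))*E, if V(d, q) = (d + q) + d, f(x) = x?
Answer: 124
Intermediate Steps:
W = 11 (W = 3 + 8 = 11)
H(M, J) = 3 + J
E = 4 (E = -2 + 1*(3 + 3) = -2 + 1*6 = -2 + 6 = 4)
V(d, q) = q + 2*d
X(s) = 30
(X(-13) + V(W, -21))*E = (30 + (-21 + 2*11))*4 = (30 + (-21 + 22))*4 = (30 + 1)*4 = 31*4 = 124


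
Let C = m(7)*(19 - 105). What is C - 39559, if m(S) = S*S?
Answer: -43773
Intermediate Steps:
m(S) = S²
C = -4214 (C = 7²*(19 - 105) = 49*(-86) = -4214)
C - 39559 = -4214 - 39559 = -43773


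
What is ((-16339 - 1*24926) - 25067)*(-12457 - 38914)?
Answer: 3407541172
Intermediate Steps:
((-16339 - 1*24926) - 25067)*(-12457 - 38914) = ((-16339 - 24926) - 25067)*(-51371) = (-41265 - 25067)*(-51371) = -66332*(-51371) = 3407541172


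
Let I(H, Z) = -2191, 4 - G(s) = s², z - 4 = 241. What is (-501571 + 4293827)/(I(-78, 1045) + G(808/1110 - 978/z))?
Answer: -2804631280214400/1625313963319 ≈ -1725.6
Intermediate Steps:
z = 245 (z = 4 + 241 = 245)
G(s) = 4 - s²
(-501571 + 4293827)/(I(-78, 1045) + G(808/1110 - 978/z)) = (-501571 + 4293827)/(-2191 + (4 - (808/1110 - 978/245)²)) = 3792256/(-2191 + (4 - (808*(1/1110) - 978*1/245)²)) = 3792256/(-2191 + (4 - (404/555 - 978/245)²)) = 3792256/(-2191 + (4 - (-88762/27195)²)) = 3792256/(-2191 + (4 - 1*7878692644/739568025)) = 3792256/(-2191 + (4 - 7878692644/739568025)) = 3792256/(-2191 - 4920420544/739568025) = 3792256/(-1625313963319/739568025) = 3792256*(-739568025/1625313963319) = -2804631280214400/1625313963319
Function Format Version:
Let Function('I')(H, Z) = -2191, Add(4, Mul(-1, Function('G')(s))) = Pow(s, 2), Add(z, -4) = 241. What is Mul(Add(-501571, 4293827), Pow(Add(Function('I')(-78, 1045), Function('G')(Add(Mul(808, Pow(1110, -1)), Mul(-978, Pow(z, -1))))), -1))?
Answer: Rational(-2804631280214400, 1625313963319) ≈ -1725.6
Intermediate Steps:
z = 245 (z = Add(4, 241) = 245)
Function('G')(s) = Add(4, Mul(-1, Pow(s, 2)))
Mul(Add(-501571, 4293827), Pow(Add(Function('I')(-78, 1045), Function('G')(Add(Mul(808, Pow(1110, -1)), Mul(-978, Pow(z, -1))))), -1)) = Mul(Add(-501571, 4293827), Pow(Add(-2191, Add(4, Mul(-1, Pow(Add(Mul(808, Pow(1110, -1)), Mul(-978, Pow(245, -1))), 2)))), -1)) = Mul(3792256, Pow(Add(-2191, Add(4, Mul(-1, Pow(Add(Mul(808, Rational(1, 1110)), Mul(-978, Rational(1, 245))), 2)))), -1)) = Mul(3792256, Pow(Add(-2191, Add(4, Mul(-1, Pow(Add(Rational(404, 555), Rational(-978, 245)), 2)))), -1)) = Mul(3792256, Pow(Add(-2191, Add(4, Mul(-1, Pow(Rational(-88762, 27195), 2)))), -1)) = Mul(3792256, Pow(Add(-2191, Add(4, Mul(-1, Rational(7878692644, 739568025)))), -1)) = Mul(3792256, Pow(Add(-2191, Add(4, Rational(-7878692644, 739568025))), -1)) = Mul(3792256, Pow(Add(-2191, Rational(-4920420544, 739568025)), -1)) = Mul(3792256, Pow(Rational(-1625313963319, 739568025), -1)) = Mul(3792256, Rational(-739568025, 1625313963319)) = Rational(-2804631280214400, 1625313963319)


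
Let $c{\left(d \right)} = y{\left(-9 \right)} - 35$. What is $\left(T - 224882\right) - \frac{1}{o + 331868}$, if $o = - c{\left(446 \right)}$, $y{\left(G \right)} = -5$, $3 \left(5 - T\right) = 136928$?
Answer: $- \frac{89787641525}{331908} \approx -2.7052 \cdot 10^{5}$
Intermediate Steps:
$T = - \frac{136913}{3}$ ($T = 5 - \frac{136928}{3} = - \frac{136913}{3} \approx -45638.0$)
$c{\left(d \right)} = -40$ ($c{\left(d \right)} = -5 - 35 = -40$)
$o = 40$ ($o = \left(-1\right) \left(-40\right) = 40$)
$\left(T - 224882\right) - \frac{1}{o + 331868} = \left(- \frac{136913}{3} - 224882\right) - \frac{1}{40 + 331868} = \left(- \frac{136913}{3} - 224882\right) - \frac{1}{331908} = - \frac{811559}{3} - \frac{1}{331908} = - \frac{89787641525}{331908}$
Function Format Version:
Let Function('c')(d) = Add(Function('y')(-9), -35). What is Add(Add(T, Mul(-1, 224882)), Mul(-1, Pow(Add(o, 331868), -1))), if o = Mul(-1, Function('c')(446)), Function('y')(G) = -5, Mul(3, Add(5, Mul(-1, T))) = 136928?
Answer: Rational(-89787641525, 331908) ≈ -2.7052e+5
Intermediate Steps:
T = Rational(-136913, 3) (T = Add(5, Mul(Rational(-1, 3), 136928)) = Add(5, Rational(-136928, 3)) = Rational(-136913, 3) ≈ -45638.)
Function('c')(d) = -40 (Function('c')(d) = Add(-5, -35) = -40)
o = 40 (o = Mul(-1, -40) = 40)
Add(Add(T, Mul(-1, 224882)), Mul(-1, Pow(Add(o, 331868), -1))) = Add(Add(Rational(-136913, 3), Mul(-1, 224882)), Mul(-1, Pow(Add(40, 331868), -1))) = Add(Add(Rational(-136913, 3), -224882), Mul(-1, Pow(331908, -1))) = Add(Rational(-811559, 3), Mul(-1, Rational(1, 331908))) = Add(Rational(-811559, 3), Rational(-1, 331908)) = Rational(-89787641525, 331908)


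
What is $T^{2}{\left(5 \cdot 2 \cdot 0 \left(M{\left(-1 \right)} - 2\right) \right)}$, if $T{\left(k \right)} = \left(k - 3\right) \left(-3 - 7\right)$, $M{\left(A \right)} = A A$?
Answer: $900$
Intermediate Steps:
$M{\left(A \right)} = A^{2}$
$T{\left(k \right)} = 30 - 10 k$ ($T{\left(k \right)} = \left(-3 + k\right) \left(-10\right) = 30 - 10 k$)
$T^{2}{\left(5 \cdot 2 \cdot 0 \left(M{\left(-1 \right)} - 2\right) \right)} = \left(30 - 10 \cdot 5 \cdot 2 \cdot 0 \left(\left(-1\right)^{2} - 2\right)\right)^{2} = \left(30 - 10 \cdot 10 \cdot 0 \left(1 - 2\right)\right)^{2} = \left(30 - 10 \cdot 0 \left(-1\right)\right)^{2} = \left(30 - 0\right)^{2} = \left(30 + 0\right)^{2} = 30^{2} = 900$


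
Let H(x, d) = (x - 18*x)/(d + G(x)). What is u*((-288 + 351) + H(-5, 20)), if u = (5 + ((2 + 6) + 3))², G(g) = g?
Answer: 52736/3 ≈ 17579.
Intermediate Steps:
H(x, d) = -17*x/(d + x) (H(x, d) = (x - 18*x)/(d + x) = (-17*x)/(d + x) = -17*x/(d + x))
u = 256 (u = (5 + (8 + 3))² = (5 + 11)² = 16² = 256)
u*((-288 + 351) + H(-5, 20)) = 256*((-288 + 351) - 17*(-5)/(20 - 5)) = 256*(63 - 17*(-5)/15) = 256*(63 - 17*(-5)*1/15) = 256*(63 + 17/3) = 256*(206/3) = 52736/3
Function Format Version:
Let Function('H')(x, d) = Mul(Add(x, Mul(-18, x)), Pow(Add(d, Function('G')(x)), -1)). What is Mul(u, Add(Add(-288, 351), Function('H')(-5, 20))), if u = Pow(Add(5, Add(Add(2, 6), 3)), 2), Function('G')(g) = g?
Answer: Rational(52736, 3) ≈ 17579.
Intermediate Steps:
Function('H')(x, d) = Mul(-17, x, Pow(Add(d, x), -1)) (Function('H')(x, d) = Mul(Add(x, Mul(-18, x)), Pow(Add(d, x), -1)) = Mul(Mul(-17, x), Pow(Add(d, x), -1)) = Mul(-17, x, Pow(Add(d, x), -1)))
u = 256 (u = Pow(Add(5, Add(8, 3)), 2) = Pow(Add(5, 11), 2) = Pow(16, 2) = 256)
Mul(u, Add(Add(-288, 351), Function('H')(-5, 20))) = Mul(256, Add(Add(-288, 351), Mul(-17, -5, Pow(Add(20, -5), -1)))) = Mul(256, Add(63, Mul(-17, -5, Pow(15, -1)))) = Mul(256, Add(63, Mul(-17, -5, Rational(1, 15)))) = Mul(256, Add(63, Rational(17, 3))) = Mul(256, Rational(206, 3)) = Rational(52736, 3)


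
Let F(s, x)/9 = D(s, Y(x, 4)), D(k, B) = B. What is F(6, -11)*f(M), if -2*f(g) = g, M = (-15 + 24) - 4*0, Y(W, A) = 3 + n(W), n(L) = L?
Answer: 324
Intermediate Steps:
Y(W, A) = 3 + W
F(s, x) = 27 + 9*x (F(s, x) = 9*(3 + x) = 27 + 9*x)
M = 9 (M = 9 + 0 = 9)
f(g) = -g/2
F(6, -11)*f(M) = (27 + 9*(-11))*(-1/2*9) = (27 - 99)*(-9/2) = -72*(-9/2) = 324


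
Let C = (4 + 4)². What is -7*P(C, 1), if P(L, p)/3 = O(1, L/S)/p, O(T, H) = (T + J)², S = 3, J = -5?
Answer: -336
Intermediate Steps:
O(T, H) = (-5 + T)² (O(T, H) = (T - 5)² = (-5 + T)²)
C = 64 (C = 8² = 64)
P(L, p) = 48/p (P(L, p) = 3*((-5 + 1)²/p) = 3*((-4)²/p) = 3*(16/p) = 48/p)
-7*P(C, 1) = -336/1 = -336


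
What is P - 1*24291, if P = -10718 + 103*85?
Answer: -26254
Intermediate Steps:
P = -1963 (P = -10718 + 8755 = -1963)
P - 1*24291 = -1963 - 1*24291 = -1963 - 24291 = -26254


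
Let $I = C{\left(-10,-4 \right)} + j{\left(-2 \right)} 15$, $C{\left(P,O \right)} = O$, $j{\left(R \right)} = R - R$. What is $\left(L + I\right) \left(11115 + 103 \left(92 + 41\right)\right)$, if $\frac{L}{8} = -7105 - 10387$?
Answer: $-3472471160$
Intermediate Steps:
$L = -139936$ ($L = 8 \left(-7105 - 10387\right) = 8 \left(-17492\right) = -139936$)
$j{\left(R \right)} = 0$
$I = -4$ ($I = -4 + 0 \cdot 15 = -4 + 0 = -4$)
$\left(L + I\right) \left(11115 + 103 \left(92 + 41\right)\right) = \left(-139936 - 4\right) \left(11115 + 103 \left(92 + 41\right)\right) = - 139940 \left(11115 + 103 \cdot 133\right) = - 139940 \left(11115 + 13699\right) = \left(-139940\right) 24814 = -3472471160$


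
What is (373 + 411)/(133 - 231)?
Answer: -8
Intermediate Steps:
(373 + 411)/(133 - 231) = 784/(-98) = 784*(-1/98) = -8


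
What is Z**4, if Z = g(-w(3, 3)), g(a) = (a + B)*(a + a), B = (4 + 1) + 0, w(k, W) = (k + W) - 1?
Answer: 0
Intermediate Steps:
w(k, W) = -1 + W + k (w(k, W) = (W + k) - 1 = -1 + W + k)
B = 5 (B = 5 + 0 = 5)
g(a) = 2*a*(5 + a) (g(a) = (a + 5)*(a + a) = (5 + a)*(2*a) = 2*a*(5 + a))
Z = 0 (Z = 2*(-(-1 + 3 + 3))*(5 - (-1 + 3 + 3)) = 2*(-1*5)*(5 - 1*5) = 2*(-5)*(5 - 5) = 2*(-5)*0 = 0)
Z**4 = 0**4 = 0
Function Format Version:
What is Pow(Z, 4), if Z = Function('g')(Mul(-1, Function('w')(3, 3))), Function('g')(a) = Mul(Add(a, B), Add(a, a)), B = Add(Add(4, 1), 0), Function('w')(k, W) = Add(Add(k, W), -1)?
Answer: 0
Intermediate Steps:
Function('w')(k, W) = Add(-1, W, k) (Function('w')(k, W) = Add(Add(W, k), -1) = Add(-1, W, k))
B = 5 (B = Add(5, 0) = 5)
Function('g')(a) = Mul(2, a, Add(5, a)) (Function('g')(a) = Mul(Add(a, 5), Add(a, a)) = Mul(Add(5, a), Mul(2, a)) = Mul(2, a, Add(5, a)))
Z = 0 (Z = Mul(2, Mul(-1, Add(-1, 3, 3)), Add(5, Mul(-1, Add(-1, 3, 3)))) = Mul(2, Mul(-1, 5), Add(5, Mul(-1, 5))) = Mul(2, -5, Add(5, -5)) = Mul(2, -5, 0) = 0)
Pow(Z, 4) = Pow(0, 4) = 0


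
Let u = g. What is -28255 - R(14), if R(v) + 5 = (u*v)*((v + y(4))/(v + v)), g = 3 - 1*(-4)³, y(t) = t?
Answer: -28853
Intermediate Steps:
g = 67 (g = 3 - 1*(-64) = 3 + 64 = 67)
u = 67
R(v) = 129 + 67*v/2 (R(v) = -5 + (67*v)*((v + 4)/(v + v)) = -5 + (67*v)*((4 + v)/((2*v))) = -5 + (67*v)*((4 + v)*(1/(2*v))) = -5 + (67*v)*((4 + v)/(2*v)) = -5 + (134 + 67*v/2) = 129 + 67*v/2)
-28255 - R(14) = -28255 - (129 + (67/2)*14) = -28255 - (129 + 469) = -28255 - 1*598 = -28255 - 598 = -28853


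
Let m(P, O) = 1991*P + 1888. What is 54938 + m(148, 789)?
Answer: 351494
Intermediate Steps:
m(P, O) = 1888 + 1991*P
54938 + m(148, 789) = 54938 + (1888 + 1991*148) = 54938 + (1888 + 294668) = 54938 + 296556 = 351494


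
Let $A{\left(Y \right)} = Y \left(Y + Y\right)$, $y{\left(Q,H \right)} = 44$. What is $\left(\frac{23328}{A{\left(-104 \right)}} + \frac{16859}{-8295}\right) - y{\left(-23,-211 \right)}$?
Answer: $- \frac{252076109}{5607420} \approx -44.954$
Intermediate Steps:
$A{\left(Y \right)} = 2 Y^{2}$ ($A{\left(Y \right)} = Y 2 Y = 2 Y^{2}$)
$\left(\frac{23328}{A{\left(-104 \right)}} + \frac{16859}{-8295}\right) - y{\left(-23,-211 \right)} = \left(\frac{23328}{2 \left(-104\right)^{2}} + \frac{16859}{-8295}\right) - 44 = \left(\frac{23328}{2 \cdot 10816} + 16859 \left(- \frac{1}{8295}\right)\right) - 44 = \left(\frac{23328}{21632} - \frac{16859}{8295}\right) - 44 = \left(23328 \cdot \frac{1}{21632} - \frac{16859}{8295}\right) - 44 = \left(\frac{729}{676} - \frac{16859}{8295}\right) - 44 = - \frac{5349629}{5607420} - 44 = - \frac{252076109}{5607420}$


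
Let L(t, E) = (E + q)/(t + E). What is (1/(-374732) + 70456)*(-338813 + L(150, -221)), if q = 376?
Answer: -317563062260962749/13302986 ≈ -2.3872e+10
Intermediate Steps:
L(t, E) = (376 + E)/(E + t) (L(t, E) = (E + 376)/(t + E) = (376 + E)/(E + t))
(1/(-374732) + 70456)*(-338813 + L(150, -221)) = (1/(-374732) + 70456)*(-338813 + (376 - 221)/(-221 + 150)) = (-1/374732 + 70456)*(-338813 + 155/(-71)) = 26402117791*(-338813 - 1/71*155)/374732 = 26402117791*(-338813 - 155/71)/374732 = (26402117791/374732)*(-24055878/71) = -317563062260962749/13302986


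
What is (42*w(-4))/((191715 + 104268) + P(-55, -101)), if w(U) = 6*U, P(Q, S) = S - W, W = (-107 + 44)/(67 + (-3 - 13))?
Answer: -17136/5030015 ≈ -0.0034067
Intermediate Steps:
W = -21/17 (W = -63/(67 - 16) = -63/51 = -63*1/51 = -21/17 ≈ -1.2353)
P(Q, S) = 21/17 + S (P(Q, S) = S - 1*(-21/17) = S + 21/17 = 21/17 + S)
(42*w(-4))/((191715 + 104268) + P(-55, -101)) = (42*(6*(-4)))/((191715 + 104268) + (21/17 - 101)) = (42*(-24))/(295983 - 1696/17) = -1008/5030015/17 = -1008*17/5030015 = -17136/5030015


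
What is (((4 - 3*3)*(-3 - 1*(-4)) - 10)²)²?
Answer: 50625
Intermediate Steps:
(((4 - 3*3)*(-3 - 1*(-4)) - 10)²)² = (((4 - 9)*(-3 + 4) - 10)²)² = ((-5*1 - 10)²)² = ((-5 - 10)²)² = ((-15)²)² = 225² = 50625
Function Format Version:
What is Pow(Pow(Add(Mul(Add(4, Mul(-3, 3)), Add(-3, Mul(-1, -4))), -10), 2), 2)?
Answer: 50625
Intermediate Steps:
Pow(Pow(Add(Mul(Add(4, Mul(-3, 3)), Add(-3, Mul(-1, -4))), -10), 2), 2) = Pow(Pow(Add(Mul(Add(4, -9), Add(-3, 4)), -10), 2), 2) = Pow(Pow(Add(Mul(-5, 1), -10), 2), 2) = Pow(Pow(Add(-5, -10), 2), 2) = Pow(Pow(-15, 2), 2) = Pow(225, 2) = 50625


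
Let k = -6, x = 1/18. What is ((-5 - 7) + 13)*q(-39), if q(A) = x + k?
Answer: -107/18 ≈ -5.9444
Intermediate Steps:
x = 1/18 ≈ 0.055556
q(A) = -107/18 (q(A) = 1/18 - 6 = -107/18)
((-5 - 7) + 13)*q(-39) = ((-5 - 7) + 13)*(-107/18) = (-12 + 13)*(-107/18) = 1*(-107/18) = -107/18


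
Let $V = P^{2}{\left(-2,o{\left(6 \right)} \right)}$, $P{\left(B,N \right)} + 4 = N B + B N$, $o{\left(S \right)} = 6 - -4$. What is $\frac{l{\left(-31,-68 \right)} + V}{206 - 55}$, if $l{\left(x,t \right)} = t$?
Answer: $\frac{1868}{151} \approx 12.371$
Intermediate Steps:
$o{\left(S \right)} = 10$ ($o{\left(S \right)} = 6 + 4 = 10$)
$P{\left(B,N \right)} = -4 + 2 B N$ ($P{\left(B,N \right)} = -4 + \left(N B + B N\right) = -4 + \left(B N + B N\right) = -4 + 2 B N$)
$V = 1936$ ($V = \left(-4 + 2 \left(-2\right) 10\right)^{2} = \left(-4 - 40\right)^{2} = \left(-44\right)^{2} = 1936$)
$\frac{l{\left(-31,-68 \right)} + V}{206 - 55} = \frac{-68 + 1936}{206 - 55} = \frac{1868}{206 - 55} = \frac{1868}{151}$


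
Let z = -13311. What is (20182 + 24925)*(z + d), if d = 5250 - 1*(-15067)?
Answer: 316019642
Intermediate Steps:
d = 20317 (d = 5250 + 15067 = 20317)
(20182 + 24925)*(z + d) = (20182 + 24925)*(-13311 + 20317) = 45107*7006 = 316019642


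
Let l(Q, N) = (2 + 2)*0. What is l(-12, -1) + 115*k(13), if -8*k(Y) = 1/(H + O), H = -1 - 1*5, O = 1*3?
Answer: 115/24 ≈ 4.7917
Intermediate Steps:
O = 3
l(Q, N) = 0 (l(Q, N) = 4*0 = 0)
H = -6 (H = -1 - 5 = -6)
k(Y) = 1/24 (k(Y) = -1/(8*(-6 + 3)) = -⅛/(-3) = -⅛*(-⅓) = 1/24)
l(-12, -1) + 115*k(13) = 0 + 115*(1/24) = 0 + 115/24 = 115/24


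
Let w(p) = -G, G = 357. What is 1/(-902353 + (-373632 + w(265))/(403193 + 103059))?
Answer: -506252/456818384945 ≈ -1.1082e-6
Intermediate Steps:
w(p) = -357 (w(p) = -1*357 = -357)
1/(-902353 + (-373632 + w(265))/(403193 + 103059)) = 1/(-902353 + (-373632 - 357)/(403193 + 103059)) = 1/(-902353 - 373989/506252) = 1/(-456818384945/506252) = -506252/456818384945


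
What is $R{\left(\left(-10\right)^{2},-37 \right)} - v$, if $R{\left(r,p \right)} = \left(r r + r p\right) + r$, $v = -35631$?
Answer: $42031$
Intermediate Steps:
$R{\left(r,p \right)} = r + r^{2} + p r$ ($R{\left(r,p \right)} = \left(r^{2} + p r\right) + r = r + r^{2} + p r$)
$R{\left(\left(-10\right)^{2},-37 \right)} - v = \left(-10\right)^{2} \left(1 - 37 + \left(-10\right)^{2}\right) - -35631 = 100 \left(1 - 37 + 100\right) + 35631 = 100 \cdot 64 + 35631 = 6400 + 35631 = 42031$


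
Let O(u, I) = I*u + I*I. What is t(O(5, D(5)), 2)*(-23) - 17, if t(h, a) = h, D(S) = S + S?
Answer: -3467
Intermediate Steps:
D(S) = 2*S
O(u, I) = I² + I*u (O(u, I) = I*u + I² = I² + I*u)
t(O(5, D(5)), 2)*(-23) - 17 = ((2*5)*(2*5 + 5))*(-23) - 17 = (10*(10 + 5))*(-23) - 17 = (10*15)*(-23) - 17 = 150*(-23) - 17 = -3450 - 17 = -3467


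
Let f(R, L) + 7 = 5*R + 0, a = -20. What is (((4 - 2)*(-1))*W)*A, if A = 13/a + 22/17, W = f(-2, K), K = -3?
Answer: 219/10 ≈ 21.900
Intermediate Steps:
f(R, L) = -7 + 5*R (f(R, L) = -7 + (5*R + 0) = -7 + 5*R)
W = -17 (W = -7 + 5*(-2) = -7 - 10 = -17)
A = 219/340 (A = 13/(-20) + 22/17 = 13*(-1/20) + 22*(1/17) = -13/20 + 22/17 = 219/340 ≈ 0.64412)
(((4 - 2)*(-1))*W)*A = (((4 - 2)*(-1))*(-17))*(219/340) = ((2*(-1))*(-17))*(219/340) = -2*(-17)*(219/340) = 34*(219/340) = 219/10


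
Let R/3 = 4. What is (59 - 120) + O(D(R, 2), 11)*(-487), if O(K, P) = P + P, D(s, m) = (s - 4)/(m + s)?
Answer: -10775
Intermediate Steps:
R = 12 (R = 3*4 = 12)
D(s, m) = (-4 + s)/(m + s)
O(K, P) = 2*P
(59 - 120) + O(D(R, 2), 11)*(-487) = (59 - 120) + (2*11)*(-487) = -61 + 22*(-487) = -61 - 10714 = -10775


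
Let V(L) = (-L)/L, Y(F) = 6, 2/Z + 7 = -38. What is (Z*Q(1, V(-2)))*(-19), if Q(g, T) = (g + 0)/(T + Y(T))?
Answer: 38/225 ≈ 0.16889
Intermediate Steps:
Z = -2/45 (Z = 2/(-7 - 38) = 2/(-45) = 2*(-1/45) = -2/45 ≈ -0.044444)
V(L) = -1
Q(g, T) = g/(6 + T) (Q(g, T) = (g + 0)/(T + 6) = g/(6 + T))
(Z*Q(1, V(-2)))*(-19) = -2/(45*(6 - 1))*(-19) = -2/(45*5)*(-19) = -2/45*1/5*(-19) = -2/225*(-19) = 38/225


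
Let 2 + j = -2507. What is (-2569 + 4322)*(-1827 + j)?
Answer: -7601008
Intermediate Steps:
j = -2509 (j = -2 - 2507 = -2509)
(-2569 + 4322)*(-1827 + j) = (-2569 + 4322)*(-1827 - 2509) = 1753*(-4336) = -7601008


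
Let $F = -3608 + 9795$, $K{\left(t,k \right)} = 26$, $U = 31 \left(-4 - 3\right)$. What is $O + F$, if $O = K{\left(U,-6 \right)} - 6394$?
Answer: $-181$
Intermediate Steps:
$U = -217$ ($U = 31 \left(-4 - 3\right) = 31 \left(-7\right) = -217$)
$O = -6368$ ($O = 26 - 6394 = -6368$)
$F = 6187$
$O + F = -6368 + 6187 = -181$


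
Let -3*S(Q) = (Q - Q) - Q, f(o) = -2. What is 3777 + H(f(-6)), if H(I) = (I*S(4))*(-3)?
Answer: 3785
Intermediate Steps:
S(Q) = Q/3 (S(Q) = -((Q - Q) - Q)/3 = -(0 - Q)/3 = -(-1)*Q/3 = Q/3)
H(I) = -4*I (H(I) = (I*((⅓)*4))*(-3) = (I*(4/3))*(-3) = (4*I/3)*(-3) = -4*I)
3777 + H(f(-6)) = 3777 - 4*(-2) = 3777 + 8 = 3785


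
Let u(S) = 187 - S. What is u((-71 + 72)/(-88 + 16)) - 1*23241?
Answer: -1659887/72 ≈ -23054.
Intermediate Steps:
u((-71 + 72)/(-88 + 16)) - 1*23241 = (187 - (-71 + 72)/(-88 + 16)) - 1*23241 = (187 - 1/(-72)) - 23241 = (187 - (-1)/72) - 23241 = (187 - 1*(-1/72)) - 23241 = (187 + 1/72) - 23241 = 13465/72 - 23241 = -1659887/72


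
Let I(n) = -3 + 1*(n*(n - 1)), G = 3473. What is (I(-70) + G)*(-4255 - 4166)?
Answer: -71073240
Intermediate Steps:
I(n) = -3 + n*(-1 + n) (I(n) = -3 + 1*(n*(-1 + n)) = -3 + n*(-1 + n))
(I(-70) + G)*(-4255 - 4166) = ((-3 + (-70)² - 1*(-70)) + 3473)*(-4255 - 4166) = ((-3 + 4900 + 70) + 3473)*(-8421) = (4967 + 3473)*(-8421) = 8440*(-8421) = -71073240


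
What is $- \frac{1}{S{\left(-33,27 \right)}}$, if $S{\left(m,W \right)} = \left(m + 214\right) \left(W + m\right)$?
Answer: $\frac{1}{1086} \approx 0.00092081$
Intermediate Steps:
$S{\left(m,W \right)} = \left(214 + m\right) \left(W + m\right)$
$- \frac{1}{S{\left(-33,27 \right)}} = - \frac{1}{\left(-33\right)^{2} + 214 \cdot 27 + 214 \left(-33\right) + 27 \left(-33\right)} = - \frac{1}{1089 + 5778 - 7062 - 891} = - \frac{1}{-1086} = \left(-1\right) \left(- \frac{1}{1086}\right) = \frac{1}{1086}$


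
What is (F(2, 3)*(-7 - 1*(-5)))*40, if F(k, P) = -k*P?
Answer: 480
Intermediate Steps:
F(k, P) = -P*k
(F(2, 3)*(-7 - 1*(-5)))*40 = ((-1*3*2)*(-7 - 1*(-5)))*40 = -6*(-7 + 5)*40 = -6*(-2)*40 = 12*40 = 480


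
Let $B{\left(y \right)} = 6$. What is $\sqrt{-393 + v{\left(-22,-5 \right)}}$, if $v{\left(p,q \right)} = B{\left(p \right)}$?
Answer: $3 i \sqrt{43} \approx 19.672 i$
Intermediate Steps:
$v{\left(p,q \right)} = 6$
$\sqrt{-393 + v{\left(-22,-5 \right)}} = \sqrt{-393 + 6} = \sqrt{-387} = 3 i \sqrt{43}$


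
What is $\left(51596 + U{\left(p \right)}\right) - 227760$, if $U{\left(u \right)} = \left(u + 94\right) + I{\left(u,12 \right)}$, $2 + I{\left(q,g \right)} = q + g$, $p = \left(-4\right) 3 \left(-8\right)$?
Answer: $-175868$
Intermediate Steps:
$p = 96$ ($p = \left(-12\right) \left(-8\right) = 96$)
$I{\left(q,g \right)} = -2 + g + q$ ($I{\left(q,g \right)} = -2 + \left(q + g\right) = -2 + \left(g + q\right) = -2 + g + q$)
$U{\left(u \right)} = 104 + 2 u$ ($U{\left(u \right)} = \left(u + 94\right) + \left(-2 + 12 + u\right) = \left(94 + u\right) + \left(10 + u\right) = 104 + 2 u$)
$\left(51596 + U{\left(p \right)}\right) - 227760 = \left(51596 + \left(104 + 2 \cdot 96\right)\right) - 227760 = \left(51596 + \left(104 + 192\right)\right) - 227760 = \left(51596 + 296\right) - 227760 = 51892 - 227760 = -175868$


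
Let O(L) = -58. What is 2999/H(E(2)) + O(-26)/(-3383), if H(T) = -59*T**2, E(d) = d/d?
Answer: -10142195/199597 ≈ -50.813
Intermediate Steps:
E(d) = 1
2999/H(E(2)) + O(-26)/(-3383) = 2999/((-59*1**2)) - 58/(-3383) = 2999/((-59*1)) - 58*(-1/3383) = 2999/(-59) + 58/3383 = 2999*(-1/59) + 58/3383 = -2999/59 + 58/3383 = -10142195/199597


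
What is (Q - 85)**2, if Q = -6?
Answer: 8281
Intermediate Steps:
(Q - 85)**2 = (-6 - 85)**2 = (-91)**2 = 8281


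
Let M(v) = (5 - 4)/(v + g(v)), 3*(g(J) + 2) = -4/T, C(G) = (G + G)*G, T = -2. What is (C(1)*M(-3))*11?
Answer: -66/13 ≈ -5.0769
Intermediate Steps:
C(G) = 2*G² (C(G) = (2*G)*G = 2*G²)
g(J) = -4/3 (g(J) = -2 + (-4/(-2))/3 = -2 + (-4*(-½))/3 = -2 + (⅓)*2 = -2 + ⅔ = -4/3)
M(v) = 1/(-4/3 + v) (M(v) = (5 - 4)/(v - 4/3) = 1/(-4/3 + v))
(C(1)*M(-3))*11 = ((2*1²)*(3/(-4 + 3*(-3))))*11 = ((2*1)*(3/(-4 - 9)))*11 = (2*(3/(-13)))*11 = (2*(3*(-1/13)))*11 = (2*(-3/13))*11 = -6/13*11 = -66/13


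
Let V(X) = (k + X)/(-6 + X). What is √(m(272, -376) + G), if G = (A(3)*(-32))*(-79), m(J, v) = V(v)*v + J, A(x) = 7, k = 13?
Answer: 2*√160614001/191 ≈ 132.71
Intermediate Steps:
V(X) = (13 + X)/(-6 + X)
m(J, v) = J + v*(13 + v)/(-6 + v) (m(J, v) = ((13 + v)/(-6 + v))*v + J = v*(13 + v)/(-6 + v) + J = J + v*(13 + v)/(-6 + v))
G = 17696 (G = (7*(-32))*(-79) = -224*(-79) = 17696)
√(m(272, -376) + G) = √((272*(-6 - 376) - 376*(13 - 376))/(-6 - 376) + 17696) = √((272*(-382) - 376*(-363))/(-382) + 17696) = √(-(-103904 + 136488)/382 + 17696) = √(-1/382*32584 + 17696) = √(-16292/191 + 17696) = √(3363644/191) = 2*√160614001/191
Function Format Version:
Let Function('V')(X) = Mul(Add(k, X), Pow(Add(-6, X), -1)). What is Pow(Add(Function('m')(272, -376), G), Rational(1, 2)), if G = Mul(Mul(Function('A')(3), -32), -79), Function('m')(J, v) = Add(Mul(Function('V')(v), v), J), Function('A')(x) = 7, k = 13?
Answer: Mul(Rational(2, 191), Pow(160614001, Rational(1, 2))) ≈ 132.71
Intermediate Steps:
Function('V')(X) = Mul(Pow(Add(-6, X), -1), Add(13, X)) (Function('V')(X) = Mul(Add(13, X), Pow(Add(-6, X), -1)) = Mul(Pow(Add(-6, X), -1), Add(13, X)))
Function('m')(J, v) = Add(J, Mul(v, Pow(Add(-6, v), -1), Add(13, v))) (Function('m')(J, v) = Add(Mul(Mul(Pow(Add(-6, v), -1), Add(13, v)), v), J) = Add(Mul(v, Pow(Add(-6, v), -1), Add(13, v)), J) = Add(J, Mul(v, Pow(Add(-6, v), -1), Add(13, v))))
G = 17696 (G = Mul(Mul(7, -32), -79) = Mul(-224, -79) = 17696)
Pow(Add(Function('m')(272, -376), G), Rational(1, 2)) = Pow(Add(Mul(Pow(Add(-6, -376), -1), Add(Mul(272, Add(-6, -376)), Mul(-376, Add(13, -376)))), 17696), Rational(1, 2)) = Pow(Add(Mul(Pow(-382, -1), Add(Mul(272, -382), Mul(-376, -363))), 17696), Rational(1, 2)) = Pow(Add(Mul(Rational(-1, 382), Add(-103904, 136488)), 17696), Rational(1, 2)) = Pow(Add(Mul(Rational(-1, 382), 32584), 17696), Rational(1, 2)) = Pow(Add(Rational(-16292, 191), 17696), Rational(1, 2)) = Pow(Rational(3363644, 191), Rational(1, 2)) = Mul(Rational(2, 191), Pow(160614001, Rational(1, 2)))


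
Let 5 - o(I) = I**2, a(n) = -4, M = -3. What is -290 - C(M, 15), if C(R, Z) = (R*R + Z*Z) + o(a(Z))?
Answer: -513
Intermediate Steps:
o(I) = 5 - I**2
C(R, Z) = -11 + R**2 + Z**2 (C(R, Z) = (R*R + Z*Z) + (5 - 1*(-4)**2) = (R**2 + Z**2) + (5 - 1*16) = (R**2 + Z**2) + (5 - 16) = (R**2 + Z**2) - 11 = -11 + R**2 + Z**2)
-290 - C(M, 15) = -290 - (-11 + (-3)**2 + 15**2) = -290 - (-11 + 9 + 225) = -290 - 1*223 = -290 - 223 = -513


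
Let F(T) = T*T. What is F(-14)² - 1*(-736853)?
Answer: 775269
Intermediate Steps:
F(T) = T²
F(-14)² - 1*(-736853) = ((-14)²)² - 1*(-736853) = 196² + 736853 = 38416 + 736853 = 775269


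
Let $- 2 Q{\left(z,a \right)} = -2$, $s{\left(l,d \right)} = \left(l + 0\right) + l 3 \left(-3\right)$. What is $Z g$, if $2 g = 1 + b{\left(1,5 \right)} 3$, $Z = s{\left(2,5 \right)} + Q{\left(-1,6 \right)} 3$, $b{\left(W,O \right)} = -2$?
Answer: $\frac{65}{2} \approx 32.5$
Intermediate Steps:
$s{\left(l,d \right)} = - 8 l$ ($s{\left(l,d \right)} = l + 3 l \left(-3\right) = l - 9 l = - 8 l$)
$Q{\left(z,a \right)} = 1$ ($Q{\left(z,a \right)} = \left(- \frac{1}{2}\right) \left(-2\right) = 1$)
$Z = -13$ ($Z = \left(-8\right) 2 + 1 \cdot 3 = -16 + 3 = -13$)
$g = - \frac{5}{2}$ ($g = \frac{1 - 6}{2} = \frac{1}{2} \left(-5\right) = - \frac{5}{2} \approx -2.5$)
$Z g = \left(-13\right) \left(- \frac{5}{2}\right) = \frac{65}{2}$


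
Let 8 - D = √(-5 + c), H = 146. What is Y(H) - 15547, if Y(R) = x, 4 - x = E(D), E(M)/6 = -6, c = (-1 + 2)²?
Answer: -15507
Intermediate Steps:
c = 1 (c = 1² = 1)
D = 8 - 2*I (D = 8 - √(-5 + 1) = 8 - √(-4) = 8 - 2*I ≈ 8.0 - 2.0*I)
E(M) = -36 (E(M) = 6*(-6) = -36)
x = 40 (x = 4 - 1*(-36) = 4 + 36 = 40)
Y(R) = 40
Y(H) - 15547 = 40 - 15547 = -15507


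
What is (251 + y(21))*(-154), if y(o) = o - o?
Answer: -38654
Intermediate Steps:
y(o) = 0
(251 + y(21))*(-154) = (251 + 0)*(-154) = 251*(-154) = -38654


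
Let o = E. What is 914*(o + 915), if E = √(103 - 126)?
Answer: 836310 + 914*I*√23 ≈ 8.3631e+5 + 4383.4*I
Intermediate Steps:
E = I*√23 (E = √(-23) = I*√23 ≈ 4.7958*I)
o = I*√23 ≈ 4.7958*I
914*(o + 915) = 914*(I*√23 + 915) = 914*(915 + I*√23) = 836310 + 914*I*√23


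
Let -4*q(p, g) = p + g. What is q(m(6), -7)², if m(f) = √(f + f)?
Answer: 61/16 - 7*√3/4 ≈ 0.78141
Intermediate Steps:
m(f) = √2*√f (m(f) = √(2*f) = √2*√f)
q(p, g) = -g/4 - p/4 (q(p, g) = -(p + g)/4 = -(g + p)/4 = -g/4 - p/4)
q(m(6), -7)² = (-¼*(-7) - √2*√6/4)² = (7/4 - √3/2)²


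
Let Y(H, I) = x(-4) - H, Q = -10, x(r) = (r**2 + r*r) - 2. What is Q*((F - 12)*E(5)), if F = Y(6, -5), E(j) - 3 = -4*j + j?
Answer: 1440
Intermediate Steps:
E(j) = 3 - 3*j (E(j) = 3 + (-4*j + j) = 3 - 3*j)
x(r) = -2 + 2*r**2 (x(r) = (r**2 + r**2) - 2 = 2*r**2 - 2 = -2 + 2*r**2)
Y(H, I) = 30 - H (Y(H, I) = (-2 + 2*(-4)**2) - H = (-2 + 2*16) - H = (-2 + 32) - H = 30 - H)
F = 24 (F = 30 - 1*6 = 30 - 6 = 24)
Q*((F - 12)*E(5)) = -10*(24 - 12)*(3 - 3*5) = -120*(3 - 15) = -120*(-12) = -10*(-144) = 1440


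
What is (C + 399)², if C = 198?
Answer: 356409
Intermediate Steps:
(C + 399)² = (198 + 399)² = 597² = 356409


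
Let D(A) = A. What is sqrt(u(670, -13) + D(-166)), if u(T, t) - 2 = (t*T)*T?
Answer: 2*I*sqrt(1458966) ≈ 2415.8*I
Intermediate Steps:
u(T, t) = 2 + t*T**2 (u(T, t) = 2 + (t*T)*T = 2 + (T*t)*T = 2 + t*T**2)
sqrt(u(670, -13) + D(-166)) = sqrt((2 - 13*670**2) - 166) = sqrt((2 - 13*448900) - 166) = sqrt((2 - 5835700) - 166) = sqrt(-5835698 - 166) = sqrt(-5835864) = 2*I*sqrt(1458966)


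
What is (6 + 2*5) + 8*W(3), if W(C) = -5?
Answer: -24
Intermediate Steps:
(6 + 2*5) + 8*W(3) = (6 + 2*5) + 8*(-5) = (6 + 10) - 40 = 16 - 40 = -24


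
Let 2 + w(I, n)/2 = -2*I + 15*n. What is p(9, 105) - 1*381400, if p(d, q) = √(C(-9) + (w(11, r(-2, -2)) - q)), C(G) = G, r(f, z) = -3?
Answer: -381400 + 6*I*√7 ≈ -3.814e+5 + 15.875*I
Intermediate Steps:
w(I, n) = -4 - 4*I + 30*n (w(I, n) = -4 + 2*(-2*I + 15*n) = -4 + (-4*I + 30*n) = -4 - 4*I + 30*n)
p(d, q) = √(-147 - q) (p(d, q) = √(-9 + ((-4 - 4*11 + 30*(-3)) - q)) = √(-9 + ((-4 - 44 - 90) - q)) = √(-9 + (-138 - q)) = √(-147 - q))
p(9, 105) - 1*381400 = √(-147 - 1*105) - 1*381400 = √(-147 - 105) - 381400 = √(-252) - 381400 = 6*I*√7 - 381400 = -381400 + 6*I*√7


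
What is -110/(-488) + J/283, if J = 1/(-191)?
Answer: 2972671/13188932 ≈ 0.22539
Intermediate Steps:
J = -1/191 ≈ -0.0052356
-110/(-488) + J/283 = -110/(-488) - 1/191/283 = -110*(-1/488) - 1/191*1/283 = 55/244 - 1/54053 = 2972671/13188932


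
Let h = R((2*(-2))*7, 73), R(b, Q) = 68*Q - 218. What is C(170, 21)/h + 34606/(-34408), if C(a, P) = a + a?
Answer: -3466849/3711372 ≈ -0.93412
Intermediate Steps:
C(a, P) = 2*a
R(b, Q) = -218 + 68*Q
h = 4746 (h = -218 + 68*73 = -218 + 4964 = 4746)
C(170, 21)/h + 34606/(-34408) = (2*170)/4746 + 34606/(-34408) = 340*(1/4746) + 34606*(-1/34408) = 170/2373 - 1573/1564 = -3466849/3711372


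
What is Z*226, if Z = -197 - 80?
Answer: -62602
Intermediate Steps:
Z = -277
Z*226 = -277*226 = -62602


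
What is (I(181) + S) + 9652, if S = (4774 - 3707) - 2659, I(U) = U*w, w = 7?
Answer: 9327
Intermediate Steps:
I(U) = 7*U (I(U) = U*7 = 7*U)
S = -1592 (S = 1067 - 2659 = -1592)
(I(181) + S) + 9652 = (7*181 - 1592) + 9652 = (1267 - 1592) + 9652 = -325 + 9652 = 9327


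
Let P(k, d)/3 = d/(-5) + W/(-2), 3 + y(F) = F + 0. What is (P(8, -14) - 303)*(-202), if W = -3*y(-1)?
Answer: 315726/5 ≈ 63145.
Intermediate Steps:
y(F) = -3 + F (y(F) = -3 + (F + 0) = -3 + F)
W = 12 (W = -3*(-3 - 1) = -3*(-4) = 12)
P(k, d) = -18 - 3*d/5 (P(k, d) = 3*(d/(-5) + 12/(-2)) = 3*(d*(-1/5) + 12*(-1/2)) = 3*(-d/5 - 6) = 3*(-6 - d/5) = -18 - 3*d/5)
(P(8, -14) - 303)*(-202) = ((-18 - 3/5*(-14)) - 303)*(-202) = ((-18 + 42/5) - 303)*(-202) = (-48/5 - 303)*(-202) = -1563/5*(-202) = 315726/5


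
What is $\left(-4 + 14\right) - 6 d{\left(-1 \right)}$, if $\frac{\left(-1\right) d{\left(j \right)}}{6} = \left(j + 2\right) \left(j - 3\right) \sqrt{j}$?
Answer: $10 - 144 i \approx 10.0 - 144.0 i$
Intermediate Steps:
$d{\left(j \right)} = - 6 \sqrt{j} \left(-3 + j\right) \left(2 + j\right)$ ($d{\left(j \right)} = - 6 \left(j + 2\right) \left(j - 3\right) \sqrt{j} = - 6 \left(2 + j\right) \left(-3 + j\right) \sqrt{j} = - 6 \left(-3 + j\right) \left(2 + j\right) \sqrt{j} = - 6 \sqrt{j} \left(-3 + j\right) \left(2 + j\right)$)
$\left(-4 + 14\right) - 6 d{\left(-1 \right)} = \left(-4 + 14\right) - 6 \cdot 6 \sqrt{-1} \left(6 - 1 - \left(-1\right)^{2}\right) = 10 - 6 \cdot 6 i \left(6 - 1 - 1\right) = 10 - 6 \cdot 6 i 4 = 10 - 6 \cdot 24 i = 10 - 144 i$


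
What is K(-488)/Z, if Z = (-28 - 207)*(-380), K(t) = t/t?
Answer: 1/89300 ≈ 1.1198e-5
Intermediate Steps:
K(t) = 1
Z = 89300 (Z = -235*(-380) = 89300)
K(-488)/Z = 1/89300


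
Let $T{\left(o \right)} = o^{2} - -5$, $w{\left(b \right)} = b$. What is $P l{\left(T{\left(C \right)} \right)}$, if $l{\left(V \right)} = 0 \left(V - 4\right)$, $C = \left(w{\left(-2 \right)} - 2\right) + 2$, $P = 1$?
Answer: $0$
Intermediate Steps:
$C = -2$ ($C = \left(-2 - 2\right) + 2 = -4 + 2 = -2$)
$T{\left(o \right)} = 5 + o^{2}$ ($T{\left(o \right)} = o^{2} + 5 = 5 + o^{2}$)
$l{\left(V \right)} = 0$ ($l{\left(V \right)} = 0 \left(-4 + V\right) = 0$)
$P l{\left(T{\left(C \right)} \right)} = 1 \cdot 0 = 0$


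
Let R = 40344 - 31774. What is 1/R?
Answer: 1/8570 ≈ 0.00011669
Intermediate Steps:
R = 8570
1/R = 1/8570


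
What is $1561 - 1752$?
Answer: $-191$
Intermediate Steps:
$1561 - 1752 = -191$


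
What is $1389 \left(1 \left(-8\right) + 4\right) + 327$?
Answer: $-5229$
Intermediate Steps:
$1389 \left(1 \left(-8\right) + 4\right) + 327 = 1389 \left(-8 + 4\right) + 327 = 1389 \left(-4\right) + 327 = -5556 + 327 = -5229$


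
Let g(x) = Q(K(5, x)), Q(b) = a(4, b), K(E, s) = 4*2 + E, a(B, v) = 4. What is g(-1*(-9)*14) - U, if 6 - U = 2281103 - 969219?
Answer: 1311882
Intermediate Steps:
K(E, s) = 8 + E
Q(b) = 4
g(x) = 4
U = -1311878 (U = 6 - (2281103 - 969219) = 6 - 1*1311884 = 6 - 1311884 = -1311878)
g(-1*(-9)*14) - U = 4 - 1*(-1311878) = 4 + 1311878 = 1311882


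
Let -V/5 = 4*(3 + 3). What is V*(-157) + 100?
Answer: 18940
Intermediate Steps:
V = -120 (V = -20*(3 + 3) = -20*6 = -5*24 = -120)
V*(-157) + 100 = -120*(-157) + 100 = 18840 + 100 = 18940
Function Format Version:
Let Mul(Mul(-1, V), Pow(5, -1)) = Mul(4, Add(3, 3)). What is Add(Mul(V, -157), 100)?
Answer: 18940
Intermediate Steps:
V = -120 (V = Mul(-5, Mul(4, Add(3, 3))) = Mul(-5, Mul(4, 6)) = Mul(-5, 24) = -120)
Add(Mul(V, -157), 100) = Add(Mul(-120, -157), 100) = Add(18840, 100) = 18940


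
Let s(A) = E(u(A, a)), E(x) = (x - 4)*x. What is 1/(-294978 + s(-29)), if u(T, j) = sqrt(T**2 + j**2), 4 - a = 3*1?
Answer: -36767/10814496628 + sqrt(842)/21628993256 ≈ -3.3984e-6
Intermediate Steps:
a = 1 (a = 4 - 3 = 1)
E(x) = x*(-4 + x) (E(x) = (-4 + x)*x = x*(-4 + x))
s(A) = sqrt(1 + A**2)*(-4 + sqrt(1 + A**2)) (s(A) = sqrt(A**2 + 1**2)*(-4 + sqrt(A**2 + 1**2)) = sqrt(A**2 + 1)*(-4 + sqrt(A**2 + 1)) = sqrt(1 + A**2)*(-4 + sqrt(1 + A**2)))
1/(-294978 + s(-29)) = 1/(-294978 + (1 + (-29)**2 - 4*sqrt(1 + (-29)**2))) = 1/(-294978 + (1 + 841 - 4*sqrt(1 + 841))) = 1/(-294978 + (1 + 841 - 4*sqrt(842))) = 1/(-294978 + (842 - 4*sqrt(842))) = 1/(-294136 - 4*sqrt(842))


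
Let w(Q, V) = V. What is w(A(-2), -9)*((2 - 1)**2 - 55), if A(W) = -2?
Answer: 486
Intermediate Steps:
w(A(-2), -9)*((2 - 1)**2 - 55) = -9*((2 - 1)**2 - 55) = -9*(1**2 - 55) = -9*(1 - 55) = -9*(-54) = 486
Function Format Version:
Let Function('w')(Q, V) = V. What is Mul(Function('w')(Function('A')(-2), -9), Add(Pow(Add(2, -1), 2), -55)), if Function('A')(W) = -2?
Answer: 486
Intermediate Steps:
Mul(Function('w')(Function('A')(-2), -9), Add(Pow(Add(2, -1), 2), -55)) = Mul(-9, Add(Pow(Add(2, -1), 2), -55)) = Mul(-9, Add(Pow(1, 2), -55)) = Mul(-9, Add(1, -55)) = Mul(-9, -54) = 486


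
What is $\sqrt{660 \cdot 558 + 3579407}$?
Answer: $\sqrt{3947687} \approx 1986.9$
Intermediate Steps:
$\sqrt{660 \cdot 558 + 3579407} = \sqrt{368280 + 3579407} = \sqrt{3947687}$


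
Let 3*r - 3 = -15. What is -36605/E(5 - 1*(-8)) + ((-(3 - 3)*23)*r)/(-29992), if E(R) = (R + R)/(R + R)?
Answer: -36605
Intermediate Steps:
r = -4 (r = 1 + (⅓)*(-15) = 1 - 5 = -4)
E(R) = 1 (E(R) = (2*R)/((2*R)) = (2*R)*(1/(2*R)) = 1)
-36605/E(5 - 1*(-8)) + ((-(3 - 3)*23)*r)/(-29992) = -36605/1 + ((-(3 - 3)*23)*(-4))/(-29992) = -36605*1 + ((-1*0*23)*(-4))*(-1/29992) = -36605 + ((0*23)*(-4))*(-1/29992) = -36605 + (0*(-4))*(-1/29992) = -36605 + 0*(-1/29992) = -36605 + 0 = -36605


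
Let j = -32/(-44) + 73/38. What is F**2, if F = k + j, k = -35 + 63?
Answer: 164121721/174724 ≈ 939.32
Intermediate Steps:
k = 28
j = 1107/418 (j = -32*(-1/44) + 73*(1/38) = 8/11 + 73/38 = 1107/418 ≈ 2.6483)
F = 12811/418 (F = 28 + 1107/418 = 12811/418 ≈ 30.648)
F**2 = (12811/418)**2 = 164121721/174724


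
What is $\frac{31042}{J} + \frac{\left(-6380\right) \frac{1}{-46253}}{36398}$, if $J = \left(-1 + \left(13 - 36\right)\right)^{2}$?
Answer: $\frac{13064932222507}{242426403936} \approx 53.892$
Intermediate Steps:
$J = 576$ ($J = \left(-1 - 23\right)^{2} = \left(-24\right)^{2} = 576$)
$\frac{31042}{J} + \frac{\left(-6380\right) \frac{1}{-46253}}{36398} = \frac{31042}{576} + \frac{\left(-6380\right) \frac{1}{-46253}}{36398} = 31042 \cdot \frac{1}{576} + \left(-6380\right) \left(- \frac{1}{46253}\right) \frac{1}{36398} = \frac{15521}{288} + \frac{6380}{46253} \cdot \frac{1}{36398} = \frac{15521}{288} + \frac{3190}{841758347} = \frac{13064932222507}{242426403936}$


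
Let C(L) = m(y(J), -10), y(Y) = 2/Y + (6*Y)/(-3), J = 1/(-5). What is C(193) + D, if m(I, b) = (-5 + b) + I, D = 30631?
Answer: 153032/5 ≈ 30606.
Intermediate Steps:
J = -⅕ (J = 1*(-⅕) = -⅕ ≈ -0.20000)
y(Y) = -2*Y + 2/Y (y(Y) = 2/Y + (6*Y)*(-⅓) = 2/Y - 2*Y = -2*Y + 2/Y)
m(I, b) = -5 + I + b
C(L) = -123/5 (C(L) = -5 + (-2*(-⅕) + 2/(-⅕)) - 10 = -5 + (⅖ + 2*(-5)) - 10 = -5 + (⅖ - 10) - 10 = -5 - 48/5 - 10 = -123/5)
C(193) + D = -123/5 + 30631 = 153032/5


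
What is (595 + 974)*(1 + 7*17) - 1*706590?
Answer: -518310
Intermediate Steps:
(595 + 974)*(1 + 7*17) - 1*706590 = 1569*(1 + 119) - 706590 = 1569*120 - 706590 = 188280 - 706590 = -518310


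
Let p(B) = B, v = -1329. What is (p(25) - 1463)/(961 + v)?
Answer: 719/184 ≈ 3.9076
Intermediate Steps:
(p(25) - 1463)/(961 + v) = (25 - 1463)/(961 - 1329) = -1438/(-368) = -1/368*(-1438) = 719/184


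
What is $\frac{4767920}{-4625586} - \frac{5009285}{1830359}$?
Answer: $- \frac{15948941924645}{4233241482687} \approx -3.7675$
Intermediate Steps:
$\frac{4767920}{-4625586} - \frac{5009285}{1830359} = 4767920 \left(- \frac{1}{4625586}\right) - \frac{5009285}{1830359} = - \frac{2383960}{2312793} - \frac{5009285}{1830359} = - \frac{15948941924645}{4233241482687}$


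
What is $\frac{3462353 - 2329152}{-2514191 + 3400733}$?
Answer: $\frac{1133201}{886542} \approx 1.2782$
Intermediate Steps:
$\frac{3462353 - 2329152}{-2514191 + 3400733} = \frac{3462353 - 2329152}{886542} = \left(3462353 - 2329152\right) \frac{1}{886542} = 1133201 \cdot \frac{1}{886542} = \frac{1133201}{886542}$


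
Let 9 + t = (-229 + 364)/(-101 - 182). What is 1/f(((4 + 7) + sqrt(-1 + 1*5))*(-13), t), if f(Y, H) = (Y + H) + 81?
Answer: -283/27586 ≈ -0.010259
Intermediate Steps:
t = -2682/283 (t = -9 + (-229 + 364)/(-101 - 182) = -9 + 135/(-283) = -9 + 135*(-1/283) = -9 - 135/283 = -2682/283 ≈ -9.4770)
f(Y, H) = 81 + H + Y (f(Y, H) = (H + Y) + 81 = 81 + H + Y)
1/f(((4 + 7) + sqrt(-1 + 1*5))*(-13), t) = 1/(81 - 2682/283 + ((4 + 7) + sqrt(-1 + 1*5))*(-13)) = 1/(81 - 2682/283 + (11 + sqrt(-1 + 5))*(-13)) = 1/(81 - 2682/283 + (11 + sqrt(4))*(-13)) = 1/(81 - 2682/283 + (11 + 2)*(-13)) = 1/(81 - 2682/283 + 13*(-13)) = 1/(81 - 2682/283 - 169) = 1/(-27586/283) = -283/27586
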